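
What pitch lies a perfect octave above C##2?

C##3

For an octave the letter name doesn't change: still C, an octave up.
A perfect octave spans 12 semitones, so from C##2 the target pitch is C##3.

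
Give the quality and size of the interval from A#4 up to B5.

minor ninth

A to B spans two letter names (A-B), plus an octave, so the interval is some kind of ninth.
A major ninth would be 14 semitones, but A#4 to B5 is 13 — one semitone narrower, making it a minor ninth.
(Equivalently, a compound minor second: a minor second plus an octave.)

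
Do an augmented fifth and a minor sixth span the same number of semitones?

Both span 8 semitones: an augmented fifth and a minor sixth are the same chromatic distance.

Yes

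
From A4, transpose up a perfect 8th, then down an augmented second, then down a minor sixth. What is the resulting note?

Bb4

Up a perfect octave from A4: A5 (12 semitones up).
A5 down an augmented second → Gb5 (3 semitones).
Down a minor sixth from Gb5: Bb4 (8 semitones down).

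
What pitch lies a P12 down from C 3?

F 1

Five letters down from C (plus an octave) reaches F.
Moving 19 semitones down from C3 (the size of a perfect twelfth) reaches F1.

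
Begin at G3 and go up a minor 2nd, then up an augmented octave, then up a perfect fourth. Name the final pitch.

D5

G3 up a minor second → Ab3 (1 semitone).
An augmented octave up from Ab3 is A4.
A perfect fourth up from A4 is D5.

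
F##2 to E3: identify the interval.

diminished 7th

F to E spans seven letter names (F-G-A-B-C-D-E), so the interval is some kind of seventh.
A major seventh would be 11 semitones; F##2 to E3 is 9, two semitones narrower, so the interval is diminished.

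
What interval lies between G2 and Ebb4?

d13

G to E spans six letter names (G-A-B-C-D-E), plus an octave — that makes it a thirteenth of some quality.
A major thirteenth would be 21 semitones; G2 to Ebb4 is 19, two semitones narrower, so the interval is diminished.
(Equivalently, a compound diminished sixth: a diminished sixth plus an octave.)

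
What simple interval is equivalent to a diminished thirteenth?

d6

Subtracting seven from the interval number removes an octave: 13 − 7 = 6.
That makes a diminished thirteenth a compound diminished sixth — an octave plus a diminished sixth.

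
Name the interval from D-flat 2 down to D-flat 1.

perfect octave

Descending from Db2 to Db1 is the same interval as ascending Db1 to Db2.
D to D is the same letter name, plus an octave: an octave.
The perfect octave spans 12 semitones, and Db1 to Db2 is exactly 12 semitones — so this is a perfect octave.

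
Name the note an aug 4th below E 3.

B-flat 2

The fourth takes the letter from E down to B.
An augmented fourth spans 6 semitones, so from E3 the target pitch is Bb2.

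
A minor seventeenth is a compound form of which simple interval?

minor third

Each octave removed subtracts seven from the number: 17 − 14 = 3.
So a minor seventeenth is 2 octaves plus a minor third. The quality is unchanged.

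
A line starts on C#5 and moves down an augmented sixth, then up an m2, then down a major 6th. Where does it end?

Abb3

C#5 down an augmented sixth → Eb4 (10 semitones).
Eb4 up a minor second → Fb4 (1 semitone).
A major sixth down from Fb4 is Abb3.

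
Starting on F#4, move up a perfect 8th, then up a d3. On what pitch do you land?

F#4 up a perfect octave → F#5 (12 semitones).
A diminished third up from F#5 is Ab5.

Ab5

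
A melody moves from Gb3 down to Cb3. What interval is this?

Descending from Gb3 to Cb3 is the same interval as ascending Cb3 to Gb3.
C to G spans five letter names (C-D-E-F-G) — that makes it a fifth of some quality.
Cb3 to Gb3 is 7 semitones, matching the perfect fifth exactly, so the quality is perfect.

perfect 5th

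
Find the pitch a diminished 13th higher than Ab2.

Fbb4

Six letters up from A (plus an octave) reaches F.
A diminished thirteenth spans 19 semitones, so from Ab2 the target pitch is Fbb4.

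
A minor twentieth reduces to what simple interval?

Take out 2 octaves (14 from the number): 20 − 14 = 6.
So a minor twentieth is 2 octaves plus a minor sixth. The quality is unchanged.

minor 6th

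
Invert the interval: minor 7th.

Interval numbers invert to sum to nine: 7 + 2 = 9, so a seventh inverts to a second.
Quality inverts too: minor becomes major. That makes the inversion a major second.

major second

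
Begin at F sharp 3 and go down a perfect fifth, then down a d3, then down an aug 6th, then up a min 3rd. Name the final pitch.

D 2

A perfect fifth down from F#3 is B2.
A diminished third down from B2 is G##2.
Down an augmented sixth from G##2: B1 (10 semitones down).
B1 up a minor third → D2 (3 semitones).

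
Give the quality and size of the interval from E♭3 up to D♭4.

minor 7th

E to D spans seven letter names (E-F-G-A-B-C-D) — that makes it a seventh of some quality.
Eb3 to Db4 is 10 semitones, a half step short of the major seventh (11), so this is minor.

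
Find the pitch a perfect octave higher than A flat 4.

A flat 5

For an octave the letter name doesn't change: still A, an octave up.
A perfect octave spans 12 semitones, so from Ab4 the target pitch is Ab5.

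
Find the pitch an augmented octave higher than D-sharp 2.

D-double-sharp 3

The letter stays D (same as the start), shifted an octave up.
An augmented octave is 13 semitones; 13 semitones up from D#2 gives D##3.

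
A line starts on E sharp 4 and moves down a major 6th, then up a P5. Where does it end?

D sharp 4

Down a major sixth from E#4: G#3 (9 semitones down).
G#3 up a perfect fifth → D#4 (7 semitones).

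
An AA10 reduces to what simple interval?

Subtracting seven from the interval number removes an octave: 10 − 7 = 3.
So a doubly augmented tenth is an octave plus a doubly augmented third. The quality is unchanged.

AA3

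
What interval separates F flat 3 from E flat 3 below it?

Descending from Fb3 to Eb3 is the same interval as ascending Eb3 to Fb3.
E to F spans two letter names (E-F): a second.
Eb3 to Fb3 is 1 semitone, a half step short of the major second (2), so this is minor.

m2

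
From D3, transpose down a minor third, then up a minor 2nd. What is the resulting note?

A minor third down from D3 is B2.
B2 up a minor second → C3 (1 semitone).

C3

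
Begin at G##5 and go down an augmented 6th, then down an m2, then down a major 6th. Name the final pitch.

C#4

Down an augmented sixth from G##5: B4 (10 semitones down).
Down a minor second from B4: A#4 (1 semitone down).
Down a major sixth from A#4: C#4 (9 semitones down).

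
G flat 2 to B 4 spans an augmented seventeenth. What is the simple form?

Take out 2 octaves (14 from the number): 17 − 14 = 3.
Quality carries through unchanged, so the simple form is an augmented third.

augmented third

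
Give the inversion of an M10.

First reduce the compound major tenth to its simple form, a major third.
Interval numbers invert to sum to nine: 3 + 6 = 9, so a third inverts to a sixth.
And major becomes minor under inversion, so we get a minor sixth.

minor 6th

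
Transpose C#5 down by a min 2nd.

The second takes the letter from C down to B.
A minor second is 1 semitone; 1 semitone down from C#5 gives B#4.

B#4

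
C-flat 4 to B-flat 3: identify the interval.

Descending from Cb4 to Bb3 is the same interval as ascending Bb3 to Cb4.
B to C spans two letter names (B-C): a second.
At 1 semitone, Bb3→Cb4 falls one short of a major second: minor.

minor second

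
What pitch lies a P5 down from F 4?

B flat 3

Five letter names down from F: B.
A perfect fifth is 7 semitones; 7 semitones down from F4 gives Bb3.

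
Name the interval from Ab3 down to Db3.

Descending from Ab3 to Db3 is the same interval as ascending Db3 to Ab3.
D to A spans five letter names (D-E-F-G-A), so the interval is some kind of fifth.
The perfect fifth spans 7 semitones, and Db3 to Ab3 is exactly 7 semitones — so this is a perfect fifth.

perfect fifth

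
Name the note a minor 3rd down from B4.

Three letter names down from B: G.
A minor third is 3 semitones; 3 semitones down from B4 gives G#4.

G#4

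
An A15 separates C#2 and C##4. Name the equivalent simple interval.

Take out an octave (7 from the number): 15 − 7 = 8.
That makes an augmented fifteenth a compound augmented octave — an octave plus an augmented octave.

augmented octave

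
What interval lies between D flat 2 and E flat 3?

major ninth

D to E spans two letter names (D-E), plus an octave — that makes it a ninth of some quality.
Counting semitones, Db2→Eb3 is 14, which is the major ninth.
(Equivalently, a compound major second: a major second plus an octave.)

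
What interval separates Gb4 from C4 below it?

diminished fifth

Descending from Gb4 to C4 is the same interval as ascending C4 to Gb4.
C to G spans five letter names (C-D-E-F-G): a fifth.
A perfect fifth would be 7 semitones; C4 to Gb4 is 6, one semitone narrower, so the interval is diminished.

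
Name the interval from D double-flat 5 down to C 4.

Descending from Dbb5 to C4 is the same interval as ascending C4 to Dbb5.
C to D spans two letter names (C-D), plus an octave — that makes it a ninth of some quality.
The major ninth is 14 semitones; here we have 12, two semitones narrower: diminished.

diminished 9th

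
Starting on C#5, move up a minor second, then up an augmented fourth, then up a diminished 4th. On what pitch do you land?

C6

A minor second up from C#5 is D5.
Up an augmented fourth from D5: G#5 (6 semitones up).
A diminished fourth up from G#5 is C6.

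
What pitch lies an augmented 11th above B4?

E#6

Four letters up from B (plus an octave) reaches E.
Moving 18 semitones up from B4 (the size of an augmented eleventh) reaches E#6.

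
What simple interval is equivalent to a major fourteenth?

Each octave removed subtracts seven from the number: 14 − 7 = 7.
Quality carries through unchanged, so the simple form is a major seventh.

M7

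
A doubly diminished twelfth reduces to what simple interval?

doubly diminished 5th

Each octave removed subtracts seven from the number: 12 − 7 = 5.
So a doubly diminished twelfth is an octave plus a doubly diminished fifth. The quality is unchanged.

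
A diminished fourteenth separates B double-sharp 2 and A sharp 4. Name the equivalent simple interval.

diminished seventh

Each octave removed subtracts seven from the number: 14 − 7 = 7.
That makes a diminished fourteenth a compound diminished seventh — an octave plus a diminished seventh.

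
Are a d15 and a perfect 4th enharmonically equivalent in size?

23 semitones (diminished fifteenth) vs 5 semitones (perfect fourth): not equal.

No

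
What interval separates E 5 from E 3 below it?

Descending from E5 to E3 is the same interval as ascending E3 to E5.
E to E is the same letter name, plus 2 octaves, so the interval is some kind of fifteenth.
E3 to E5 is 24 semitones, matching the perfect fifteenth exactly, so the quality is perfect.
(Equivalently, a compound perfect octave: a perfect octave plus an octave.)

P15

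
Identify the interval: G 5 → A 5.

G to A spans two letter names (G-A), so the interval is some kind of second.
Counting semitones, G5→A5 is 2, which is the major second.

major 2nd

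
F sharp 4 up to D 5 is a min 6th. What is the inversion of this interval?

Inverted interval numbers add to nine, so a sixth pairs with a third (6 + 3 = 9).
The quality also flips — minor becomes major — giving a major third.

M3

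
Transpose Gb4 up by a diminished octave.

Gbb5

For an octave the letter name doesn't change: still G, an octave up.
Moving 11 semitones up from Gb4 (the size of a diminished octave) reaches Gbb5.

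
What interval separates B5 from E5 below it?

Descending from B5 to E5 is the same interval as ascending E5 to B5.
E to B spans five letter names (E-F-G-A-B) — that makes it a fifth of some quality.
E5 to B5 is 7 semitones, matching the perfect fifth exactly, so the quality is perfect.

P5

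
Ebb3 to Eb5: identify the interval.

augmented 15th

E to E is the same letter name, plus 2 octaves: a fifteenth.
Ebb3 to Eb5 spans 25 semitones — one semitone wider than the perfect fifteenth (24) — giving an augmented fifteenth.
(Equivalently, a compound augmented octave: an augmented octave plus an octave.)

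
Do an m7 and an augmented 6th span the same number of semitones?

A minor seventh = 10 semitones = an augmented sixth; enharmonically equal.

Yes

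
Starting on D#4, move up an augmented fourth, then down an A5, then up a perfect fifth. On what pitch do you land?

D#4 up an augmented fourth → G##4 (6 semitones).
An augmented fifth down from G##4 is C#4.
C#4 up a perfect fifth → G#4 (7 semitones).

G#4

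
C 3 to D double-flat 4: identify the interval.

C to D spans two letter names (C-D), plus an octave — that makes it a ninth of some quality.
The major ninth is 14 semitones; here we have 12, two semitones narrower: diminished.

d9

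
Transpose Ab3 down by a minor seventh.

Bb2

Counting seven letter names down from A lands on B.
A minor seventh is 10 semitones; 10 semitones down from Ab3 gives Bb2.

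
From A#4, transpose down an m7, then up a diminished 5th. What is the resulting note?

F#4

A minor seventh down from A#4 is B#3.
Up a diminished fifth from B#3: F#4 (6 semitones up).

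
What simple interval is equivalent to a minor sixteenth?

m2

Take out 2 octaves (14 from the number): 16 − 14 = 2.
So a minor sixteenth is 2 octaves plus a minor second. The quality is unchanged.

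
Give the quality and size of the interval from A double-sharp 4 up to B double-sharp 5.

major ninth

A to B spans two letter names (A-B), plus an octave — that makes it a ninth of some quality.
A##4 to B##5 is 14 semitones, matching the major ninth exactly, so the quality is major.
(Equivalently, a compound major second: a major second plus an octave.)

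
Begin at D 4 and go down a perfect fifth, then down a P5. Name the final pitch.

Down a perfect fifth from D4: G3 (7 semitones down).
G3 down a perfect fifth → C3 (7 semitones).

C 3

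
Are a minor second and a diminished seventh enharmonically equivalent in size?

No

A minor second is 1 semitone but a diminished seventh is 9 semitones — different sizes.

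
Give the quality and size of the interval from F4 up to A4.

F to A spans three letter names (F-G-A) — that makes it a third of some quality.
Counting semitones, F4→A4 is 4, which is the major third.

M3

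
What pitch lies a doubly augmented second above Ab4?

Two letter names up from A: B.
A doubly augmented second spans 4 semitones, so from Ab4 the target pitch is B#4.

B#4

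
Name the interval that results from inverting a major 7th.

minor second

The rule of nine gives the new number: 9 − 7 = 2, so a seventh becomes a second.
The quality also flips — major becomes minor — giving a minor second.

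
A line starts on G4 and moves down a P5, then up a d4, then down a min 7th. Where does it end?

Gb3

A perfect fifth down from G4 is C4.
A diminished fourth up from C4 is Fb4.
Down a minor seventh from Fb4: Gb3 (10 semitones down).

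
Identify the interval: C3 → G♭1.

Descending from C3 to Gb1 is the same interval as ascending Gb1 to C3.
G to C spans four letter names (G-A-B-C), plus an octave — that makes it an eleventh of some quality.
The perfect eleventh is 17 semitones; here we have 18, one semitone wider: augmented.
(Equivalently, a compound augmented fourth: an augmented fourth plus an octave.)

augmented eleventh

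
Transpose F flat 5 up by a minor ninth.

Two letters up from F (plus an octave) reaches G.
A minor ninth is 13 semitones; 13 semitones up from Fb5 gives Gbb6.

G double-flat 6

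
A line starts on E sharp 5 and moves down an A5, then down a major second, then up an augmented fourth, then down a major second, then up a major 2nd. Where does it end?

C sharp 5

Down an augmented fifth from E#5: A4 (8 semitones down).
Down a major second from A4: G4 (2 semitones down).
Up an augmented fourth from G4: C#5 (6 semitones up).
C#5 down a major second → B4 (2 semitones).
A major second up from B4 is C#5.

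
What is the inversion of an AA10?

First reduce the compound doubly augmented tenth to its simple form, a doubly augmented third.
Interval numbers invert to sum to nine: 3 + 6 = 9, so a third inverts to a sixth.
And doubly augmented becomes doubly diminished under inversion, so we get a doubly diminished sixth.

doubly diminished 6th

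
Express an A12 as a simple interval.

A5

Subtracting seven from the interval number removes an octave: 12 − 7 = 5.
So an augmented twelfth is an octave plus an augmented fifth. The quality is unchanged.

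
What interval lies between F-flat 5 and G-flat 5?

F to G spans two letter names (F-G) — that makes it a second of some quality.
Counting semitones, Fb5→Gb5 is 2, which is the major second.

major 2nd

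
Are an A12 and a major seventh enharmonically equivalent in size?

No

An augmented twelfth spans 20 semitones; a major seventh spans 11 semitones. They differ by 9.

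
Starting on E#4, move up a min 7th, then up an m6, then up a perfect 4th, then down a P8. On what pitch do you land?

E5

E#4 up a minor seventh → D#5 (10 semitones).
D#5 up a minor sixth → B5 (8 semitones).
A perfect fourth up from B5 is E6.
Down a perfect octave from E6: E5 (12 semitones down).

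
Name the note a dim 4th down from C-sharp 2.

G-double-sharp 1

Counting four letter names down from C lands on G.
A diminished fourth is 4 semitones; 4 semitones down from C#2 gives G##1.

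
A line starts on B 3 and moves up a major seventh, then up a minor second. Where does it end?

B3 up a major seventh → A#4 (11 semitones).
Up a minor second from A#4: B4 (1 semitone up).

B 4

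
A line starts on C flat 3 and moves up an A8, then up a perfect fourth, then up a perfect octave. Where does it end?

F 5

Up an augmented octave from Cb3: C4 (13 semitones up).
C4 up a perfect fourth → F4 (5 semitones).
A perfect octave up from F4 is F5.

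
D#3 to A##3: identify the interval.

A5

D to A spans five letter names (D-E-F-G-A) — that makes it a fifth of some quality.
A perfect fifth would be 7 semitones; D#3 to A##3 is 8, one semitone wider, so the interval is augmented.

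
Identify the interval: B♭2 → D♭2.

Descending from Bb2 to Db2 is the same interval as ascending Db2 to Bb2.
D to B spans six letter names (D-E-F-G-A-B) — that makes it a sixth of some quality.
Counting semitones, Db2→Bb2 is 9, which is the major sixth.

major sixth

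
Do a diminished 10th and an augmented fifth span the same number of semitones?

No

A diminished tenth is 14 semitones but an augmented fifth is 8 semitones — different sizes.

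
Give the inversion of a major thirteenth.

First reduce the compound major thirteenth to its simple form, a major sixth.
Interval numbers invert to sum to nine: 6 + 3 = 9, so a sixth inverts to a third.
And major becomes minor under inversion, so we get a minor third.

m3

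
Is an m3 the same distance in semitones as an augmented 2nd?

Both span 3 semitones: a minor third and an augmented second are the same chromatic distance.

Yes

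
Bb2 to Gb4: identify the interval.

minor thirteenth

B to G spans six letter names (B-C-D-E-F-G), plus an octave, so the interval is some kind of thirteenth.
At 20 semitones, Bb2→Gb4 falls one short of a major thirteenth: minor.
(Equivalently, a compound minor sixth: a minor sixth plus an octave.)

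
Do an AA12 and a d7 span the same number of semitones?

A doubly augmented twelfth is 21 semitones but a diminished seventh is 9 semitones — different sizes.

No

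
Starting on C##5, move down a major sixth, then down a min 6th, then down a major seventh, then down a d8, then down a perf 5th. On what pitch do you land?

D##1

A major sixth down from C##5 is E#4.
Down a minor sixth from E#4: G##3 (8 semitones down).
Down a major seventh from G##3: A#2 (11 semitones down).
A#2 down a diminished octave → A##1 (11 semitones).
A##1 down a perfect fifth → D##1 (7 semitones).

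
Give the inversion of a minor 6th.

The rule of nine gives the new number: 9 − 6 = 3, so a sixth becomes a third.
The quality also flips — minor becomes major — giving a major third.

major third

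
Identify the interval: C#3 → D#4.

major ninth

C to D spans two letter names (C-D), plus an octave: a ninth.
Counting semitones, C#3→D#4 is 14, which is the major ninth.
(Equivalently, a compound major second: a major second plus an octave.)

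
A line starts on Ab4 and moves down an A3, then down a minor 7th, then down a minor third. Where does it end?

Ebb3

An augmented third down from Ab4 is Fbb4.
Down a minor seventh from Fbb4: Gbb3 (10 semitones down).
Gbb3 down a minor third → Ebb3 (3 semitones).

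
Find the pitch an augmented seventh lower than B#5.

The seventh takes the letter from B down to C.
An augmented seventh is 12 semitones; 12 semitones down from B#5 gives C5.

C5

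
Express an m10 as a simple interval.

minor third

Each octave removed subtracts seven from the number: 10 − 7 = 3.
So a minor tenth is an octave plus a minor third. The quality is unchanged.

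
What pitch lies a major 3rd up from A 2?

Counting three letter names up from A lands on C.
A major third is 4 semitones; 4 semitones up from A2 gives C#3.

C sharp 3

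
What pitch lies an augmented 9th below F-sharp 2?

The ninth's letter: F down two letter names plus an octave → E.
An augmented ninth is 15 semitones; 15 semitones down from F#2 gives Eb1.

E-flat 1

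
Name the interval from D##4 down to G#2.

augmented twelfth

Descending from D##4 to G#2 is the same interval as ascending G#2 to D##4.
G to D spans five letter names (G-A-B-C-D), plus an octave, so the interval is some kind of twelfth.
The perfect twelfth is 19 semitones; here we have 20, one semitone wider: augmented.
(Equivalently, a compound augmented fifth: an augmented fifth plus an octave.)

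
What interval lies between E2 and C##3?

A6

E to C spans six letter names (E-F-G-A-B-C), so the interval is some kind of sixth.
E2 to C##3 spans 10 semitones — one semitone wider than the major sixth (9) — giving an augmented sixth.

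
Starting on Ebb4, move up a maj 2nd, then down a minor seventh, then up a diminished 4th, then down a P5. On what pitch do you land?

Ebb4 up a major second → Fb4 (2 semitones).
Fb4 down a minor seventh → Gb3 (10 semitones).
A diminished fourth up from Gb3 is Cbb4.
Cbb4 down a perfect fifth → Fbb3 (7 semitones).

Fbb3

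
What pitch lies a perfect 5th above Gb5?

Counting five letter names up from G lands on D.
A perfect fifth is 7 semitones; 7 semitones up from Gb5 gives Db6.

Db6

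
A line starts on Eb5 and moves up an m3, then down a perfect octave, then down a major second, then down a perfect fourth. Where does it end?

Up a minor third from Eb5: Gb5 (3 semitones up).
Gb5 down a perfect octave → Gb4 (12 semitones).
A major second down from Gb4 is Fb4.
Fb4 down a perfect fourth → Cb4 (5 semitones).

Cb4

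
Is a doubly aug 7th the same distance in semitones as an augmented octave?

A doubly augmented seventh = 13 semitones = an augmented octave; enharmonically equal.

Yes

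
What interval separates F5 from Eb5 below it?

major 2nd

Descending from F5 to Eb5 is the same interval as ascending Eb5 to F5.
E to F spans two letter names (E-F): a second.
Eb5 to F5 is 2 semitones, matching the major second exactly, so the quality is major.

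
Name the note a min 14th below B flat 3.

C 2

The fourteenth's letter: B down seven letter names plus an octave → C.
Moving 22 semitones down from Bb3 (the size of a minor fourteenth) reaches C2.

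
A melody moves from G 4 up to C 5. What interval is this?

perfect fourth

G to C spans four letter names (G-A-B-C), so the interval is some kind of fourth.
Counting semitones, G4→C5 is 5, which is the perfect fourth.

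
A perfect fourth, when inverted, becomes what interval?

P5

Interval numbers invert to sum to nine: 4 + 5 = 9, so a fourth inverts to a fifth.
And perfect stays perfect under inversion, so we get a perfect fifth.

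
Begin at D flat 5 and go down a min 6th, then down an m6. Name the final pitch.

A 3

Db5 down a minor sixth → F4 (8 semitones).
A minor sixth down from F4 is A3.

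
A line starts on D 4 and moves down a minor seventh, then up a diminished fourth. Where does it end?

A flat 3

Down a minor seventh from D4: E3 (10 semitones down).
A diminished fourth up from E3 is Ab3.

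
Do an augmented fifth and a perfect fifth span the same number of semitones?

No

8 semitones (augmented fifth) vs 7 semitones (perfect fifth): not equal.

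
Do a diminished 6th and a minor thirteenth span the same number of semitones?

No

A diminished sixth spans 7 semitones; a minor thirteenth spans 20 semitones. They differ by 13.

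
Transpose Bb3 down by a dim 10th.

The tenth's letter: B down three letter names plus an octave → G.
A diminished tenth spans 14 semitones, so from Bb3 the target pitch is G#2.

G#2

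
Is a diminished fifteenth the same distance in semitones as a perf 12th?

No

A diminished fifteenth is 23 semitones but a perfect twelfth is 19 semitones — different sizes.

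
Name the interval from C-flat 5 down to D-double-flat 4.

Descending from Cb5 to Dbb4 is the same interval as ascending Dbb4 to Cb5.
D to C spans seven letter names (D-E-F-G-A-B-C): a seventh.
Dbb4 to Cb5 is 11 semitones, matching the major seventh exactly, so the quality is major.

M7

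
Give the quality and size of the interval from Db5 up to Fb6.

D to F spans three letter names (D-E-F), plus an octave, so the interval is some kind of tenth.
At 15 semitones, Db5→Fb6 falls one short of a major tenth: minor.
(Equivalently, a compound minor third: a minor third plus an octave.)

m10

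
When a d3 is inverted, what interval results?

The rule of nine gives the new number: 9 − 3 = 6, so a third becomes a sixth.
And diminished becomes augmented under inversion, so we get an augmented sixth.

A6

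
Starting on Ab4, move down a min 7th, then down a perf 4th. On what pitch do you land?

Down a minor seventh from Ab4: Bb3 (10 semitones down).
Down a perfect fourth from Bb3: F3 (5 semitones down).

F3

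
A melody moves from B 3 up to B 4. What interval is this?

B to B is the same letter name, plus an octave: an octave.
The perfect octave spans 12 semitones, and B3 to B4 is exactly 12 semitones — so this is a perfect octave.

perfect 8th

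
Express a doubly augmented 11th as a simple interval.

doubly augmented fourth

Take out an octave (7 from the number): 11 − 7 = 4.
So a doubly augmented eleventh is an octave plus a doubly augmented fourth. The quality is unchanged.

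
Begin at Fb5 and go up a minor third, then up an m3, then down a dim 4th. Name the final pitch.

A minor third up from Fb5 is Abb5.
Abb5 up a minor third → Cbb6 (3 semitones).
Cbb6 down a diminished fourth → Gb5 (4 semitones).

Gb5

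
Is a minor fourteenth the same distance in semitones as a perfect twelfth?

22 semitones (minor fourteenth) vs 19 semitones (perfect twelfth): not equal.

No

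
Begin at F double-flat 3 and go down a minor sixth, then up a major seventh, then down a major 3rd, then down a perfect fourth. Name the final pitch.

Fbb3 down a minor sixth → Abb2 (8 semitones).
Up a major seventh from Abb2: Gb3 (11 semitones up).
Gb3 down a major third → Ebb3 (4 semitones).
Down a perfect fourth from Ebb3: Bbb2 (5 semitones down).

B double-flat 2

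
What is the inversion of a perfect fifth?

perfect 4th

The rule of nine gives the new number: 9 − 5 = 4, so a fifth becomes a fourth.
And perfect stays perfect under inversion, so we get a perfect fourth.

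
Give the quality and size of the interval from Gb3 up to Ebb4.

minor 6th

G to E spans six letter names (G-A-B-C-D-E): a sixth.
At 8 semitones, Gb3→Ebb4 falls one short of a major sixth: minor.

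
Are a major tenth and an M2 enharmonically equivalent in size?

No

A major tenth is 16 semitones but a major second is 2 semitones — different sizes.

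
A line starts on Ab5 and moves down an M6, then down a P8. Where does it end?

Ab5 down a major sixth → Cb5 (9 semitones).
Down a perfect octave from Cb5: Cb4 (12 semitones down).

Cb4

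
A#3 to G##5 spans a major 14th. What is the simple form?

Take out an octave (7 from the number): 14 − 7 = 7.
So a major fourteenth is an octave plus a major seventh. The quality is unchanged.

major seventh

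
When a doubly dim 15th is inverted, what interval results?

First reduce the compound doubly diminished fifteenth to its simple form, a doubly diminished octave.
Interval numbers invert to sum to nine: 8 + 1 = 9, so an octave inverts to a unison.
And doubly diminished becomes doubly augmented under inversion, so we get a doubly augmented unison.

doubly augmented unison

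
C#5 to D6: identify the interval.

C to D spans two letter names (C-D), plus an octave — that makes it a ninth of some quality.
C#5 to D6 is 13 semitones, a half step short of the major ninth (14), so this is minor.
(Equivalently, a compound minor second: a minor second plus an octave.)

m9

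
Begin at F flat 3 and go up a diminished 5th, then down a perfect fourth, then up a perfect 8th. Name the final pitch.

Fb3 up a diminished fifth → Cbb4 (6 semitones).
Down a perfect fourth from Cbb4: Gbb3 (5 semitones down).
Gbb3 up a perfect octave → Gbb4 (12 semitones).

G double-flat 4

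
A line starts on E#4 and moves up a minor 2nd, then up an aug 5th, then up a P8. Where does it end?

C##6

A minor second up from E#4 is F#4.
F#4 up an augmented fifth → C##5 (8 semitones).
A perfect octave up from C##5 is C##6.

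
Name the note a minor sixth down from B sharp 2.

The sixth takes the letter from B down to D.
A minor sixth is 8 semitones; 8 semitones down from B#2 gives D##2.

D double-sharp 2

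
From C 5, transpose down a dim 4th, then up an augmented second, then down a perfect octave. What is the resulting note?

A diminished fourth down from C5 is G#4.
Up an augmented second from G#4: A##4 (3 semitones up).
A##4 down a perfect octave → A##3 (12 semitones).

A double-sharp 3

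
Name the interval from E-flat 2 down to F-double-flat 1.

augmented 7th

Descending from Eb2 to Fbb1 is the same interval as ascending Fbb1 to Eb2.
F to E spans seven letter names (F-G-A-B-C-D-E) — that makes it a seventh of some quality.
The major seventh is 11 semitones; here we have 12, one semitone wider: augmented.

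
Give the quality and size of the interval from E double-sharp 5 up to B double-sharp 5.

E to B spans five letter names (E-F-G-A-B): a fifth.
E##5 to B##5 is 7 semitones, matching the perfect fifth exactly, so the quality is perfect.

P5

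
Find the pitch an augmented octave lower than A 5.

A-flat 4

For an octave the letter name doesn't change: still A, an octave down.
An augmented octave is 13 semitones; 13 semitones down from A5 gives Ab4.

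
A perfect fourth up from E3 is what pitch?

Four letter names up from E: A.
A perfect fourth spans 5 semitones, so from E3 the target pitch is A3.

A3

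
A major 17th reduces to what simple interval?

M3

Each octave removed subtracts seven from the number: 17 − 14 = 3.
That makes a major seventeenth a compound major third — 2 octaves plus a major third.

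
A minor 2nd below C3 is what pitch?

Counting two letter names down from C lands on B.
A minor second spans 1 semitone, so from C3 the target pitch is B2.

B2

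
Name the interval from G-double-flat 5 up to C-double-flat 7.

G to C spans four letter names (G-A-B-C), plus an octave, so the interval is some kind of eleventh.
Gbb5 to Cbb7 is 17 semitones, matching the perfect eleventh exactly, so the quality is perfect.
(Equivalently, a compound perfect fourth: a perfect fourth plus an octave.)

perfect eleventh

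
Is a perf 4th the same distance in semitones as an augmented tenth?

A perfect fourth spans 5 semitones; an augmented tenth spans 17 semitones. They differ by 12.

No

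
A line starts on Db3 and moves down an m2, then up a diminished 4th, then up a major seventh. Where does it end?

Eb4

A minor second down from Db3 is C3.
Up a diminished fourth from C3: Fb3 (4 semitones up).
A major seventh up from Fb3 is Eb4.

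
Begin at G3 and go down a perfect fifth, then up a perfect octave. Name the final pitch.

G3 down a perfect fifth → C3 (7 semitones).
C3 up a perfect octave → C4 (12 semitones).

C4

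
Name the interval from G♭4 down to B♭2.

Descending from Gb4 to Bb2 is the same interval as ascending Bb2 to Gb4.
B to G spans six letter names (B-C-D-E-F-G), plus an octave, so the interval is some kind of thirteenth.
Bb2 to Gb4 is 20 semitones, a half step short of the major thirteenth (21), so this is minor.
(Equivalently, a compound minor sixth: a minor sixth plus an octave.)

minor thirteenth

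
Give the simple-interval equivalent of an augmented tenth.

augmented third

Each octave removed subtracts seven from the number: 10 − 7 = 3.
So an augmented tenth is an octave plus an augmented third. The quality is unchanged.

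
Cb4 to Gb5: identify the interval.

perfect 12th

C to G spans five letter names (C-D-E-F-G), plus an octave — that makes it a twelfth of some quality.
Cb4 to Gb5 is 19 semitones, matching the perfect twelfth exactly, so the quality is perfect.
(Equivalently, a compound perfect fifth: a perfect fifth plus an octave.)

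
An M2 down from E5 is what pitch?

D5

The second takes the letter from E down to D.
Moving 2 semitones down from E5 (the size of a major second) reaches D5.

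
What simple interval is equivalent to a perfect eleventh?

P4

Subtracting seven from the interval number removes an octave: 11 − 7 = 4.
That makes a perfect eleventh a compound perfect fourth — an octave plus a perfect fourth.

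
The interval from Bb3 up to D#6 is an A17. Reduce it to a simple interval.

Each octave removed subtracts seven from the number: 17 − 14 = 3.
That makes an augmented seventeenth a compound augmented third — 2 octaves plus an augmented third.

augmented 3rd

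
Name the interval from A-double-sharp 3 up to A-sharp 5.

d15

A to A is the same letter name, plus 2 octaves: a fifteenth.
A##3 to A#5 spans 23 semitones — one semitone narrower than the perfect fifteenth (24) — giving a diminished fifteenth.
(Equivalently, a compound diminished octave: a diminished octave plus an octave.)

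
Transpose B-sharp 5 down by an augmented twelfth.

Counting five letter names plus an octave down from B lands on E.
An augmented twelfth spans 20 semitones, so from B#5 the target pitch is E4.

E 4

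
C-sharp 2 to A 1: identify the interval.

major 3rd

Descending from C#2 to A1 is the same interval as ascending A1 to C#2.
A to C spans three letter names (A-B-C): a third.
A1 to C#2 is 4 semitones, matching the major third exactly, so the quality is major.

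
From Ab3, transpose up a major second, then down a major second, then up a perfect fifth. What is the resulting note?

Up a major second from Ab3: Bb3 (2 semitones up).
A major second down from Bb3 is Ab3.
A perfect fifth up from Ab3 is Eb4.

Eb4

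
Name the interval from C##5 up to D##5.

major second

C to D spans two letter names (C-D), so the interval is some kind of second.
Counting semitones, C##5→D##5 is 2, which is the major second.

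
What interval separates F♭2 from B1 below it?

dd5

Descending from Fb2 to B1 is the same interval as ascending B1 to Fb2.
B to F spans five letter names (B-C-D-E-F): a fifth.
B1 to Fb2 spans 5 semitones — two semitones narrower than the perfect fifth (7) — giving a doubly diminished fifth.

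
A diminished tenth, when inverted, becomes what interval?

First reduce the compound diminished tenth to its simple form, a diminished third.
The rule of nine gives the new number: 9 − 3 = 6, so a third becomes a sixth.
The quality also flips — diminished becomes augmented — giving an augmented sixth.

augmented 6th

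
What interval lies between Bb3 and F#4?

B to F spans five letter names (B-C-D-E-F): a fifth.
A perfect fifth would be 7 semitones; Bb3 to F#4 is 8, one semitone wider, so the interval is augmented.

augmented 5th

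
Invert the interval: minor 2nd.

Inverted interval numbers add to nine, so a second pairs with a seventh (2 + 7 = 9).
The quality also flips — minor becomes major — giving a major seventh.

major 7th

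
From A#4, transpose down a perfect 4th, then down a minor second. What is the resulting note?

D##4

A perfect fourth down from A#4 is E#4.
E#4 down a minor second → D##4 (1 semitone).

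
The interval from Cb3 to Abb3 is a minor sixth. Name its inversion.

The rule of nine gives the new number: 9 − 6 = 3, so a sixth becomes a third.
The quality also flips — minor becomes major — giving a major third.

major 3rd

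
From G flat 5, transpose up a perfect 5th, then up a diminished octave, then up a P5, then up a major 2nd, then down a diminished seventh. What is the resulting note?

Up a perfect fifth from Gb5: Db6 (7 semitones up).
Db6 up a diminished octave → Dbb7 (11 semitones).
Up a perfect fifth from Dbb7: Abb7 (7 semitones up).
A major second up from Abb7 is Bbb7.
Down a diminished seventh from Bbb7: C7 (9 semitones down).

C 7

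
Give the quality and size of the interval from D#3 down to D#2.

perfect 8th

Descending from D#3 to D#2 is the same interval as ascending D#2 to D#3.
D to D is the same letter name, plus an octave: an octave.
The perfect octave spans 12 semitones, and D#2 to D#3 is exactly 12 semitones — so this is a perfect octave.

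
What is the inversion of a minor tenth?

First reduce the compound minor tenth to its simple form, a minor third.
Interval numbers invert to sum to nine: 3 + 6 = 9, so a third inverts to a sixth.
Quality inverts too: minor becomes major. That makes the inversion a major sixth.

major sixth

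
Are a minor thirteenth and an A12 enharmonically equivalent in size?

A minor thirteenth = 20 semitones = an augmented twelfth; enharmonically equal.

Yes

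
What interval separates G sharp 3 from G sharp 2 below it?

perfect 8th

Descending from G#3 to G#2 is the same interval as ascending G#2 to G#3.
G to G is the same letter name, plus an octave — that makes it an octave of some quality.
Counting semitones, G#2→G#3 is 12, which is the perfect octave.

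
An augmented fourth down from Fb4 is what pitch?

Counting four letter names down from F lands on C.
Moving 6 semitones down from Fb4 (the size of an augmented fourth) reaches Cbb4.

Cbb4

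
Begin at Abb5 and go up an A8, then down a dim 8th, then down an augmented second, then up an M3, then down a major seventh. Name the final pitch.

Abb5 up an augmented octave → Ab6 (13 semitones).
Down a diminished octave from Ab6: A5 (11 semitones down).
An augmented second down from A5 is Gb5.
Gb5 up a major third → Bb5 (4 semitones).
Bb5 down a major seventh → Cb5 (11 semitones).

Cb5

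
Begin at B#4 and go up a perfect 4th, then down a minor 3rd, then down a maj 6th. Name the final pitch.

Up a perfect fourth from B#4: E#5 (5 semitones up).
E#5 down a minor third → C##5 (3 semitones).
Down a major sixth from C##5: E#4 (9 semitones down).

E#4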